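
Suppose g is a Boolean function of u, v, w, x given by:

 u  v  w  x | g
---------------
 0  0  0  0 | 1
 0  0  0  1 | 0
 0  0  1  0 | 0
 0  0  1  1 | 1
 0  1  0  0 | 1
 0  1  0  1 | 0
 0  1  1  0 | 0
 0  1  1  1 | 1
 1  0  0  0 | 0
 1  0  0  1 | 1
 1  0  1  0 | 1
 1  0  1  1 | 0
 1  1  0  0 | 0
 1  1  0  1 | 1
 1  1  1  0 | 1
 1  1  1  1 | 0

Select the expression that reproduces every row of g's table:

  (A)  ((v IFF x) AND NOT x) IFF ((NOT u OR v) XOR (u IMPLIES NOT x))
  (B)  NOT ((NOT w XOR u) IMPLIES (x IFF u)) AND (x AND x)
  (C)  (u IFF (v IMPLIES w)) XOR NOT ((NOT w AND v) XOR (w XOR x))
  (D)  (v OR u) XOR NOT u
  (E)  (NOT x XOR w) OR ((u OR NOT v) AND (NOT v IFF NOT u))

C

(A) disagrees with g on (0,0,0,0) (formula → 0, table → 1); rule it out.
(B) disagrees with g on (0,0,0,0) (formula → 0, table → 1); rule it out.
(D) disagrees with g on (0,0,0,1) (formula → 1, table → 0); rule it out.
(E) disagrees with g on (0,0,0,1) (formula → 1, table → 0); rule it out.
(C) is the remaining candidate, and it agrees with g on all 16 inputs.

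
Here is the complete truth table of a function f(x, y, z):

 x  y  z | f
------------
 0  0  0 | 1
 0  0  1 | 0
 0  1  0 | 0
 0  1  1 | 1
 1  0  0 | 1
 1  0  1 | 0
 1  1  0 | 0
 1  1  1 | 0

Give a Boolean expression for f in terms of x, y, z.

The 1-rows are (0,0,0), (0,1,1), (1,0,0). Each contributes one minterm — ¬x·¬y·¬z; ¬x·y·z; x·¬y·¬z — and their disjunction is a sum-of-products form of f.

f(x, y, z) = (((¬x ∧ ¬y) ∧ ¬z) ∨ ((¬x ∧ y) ∧ z)) ∨ ((x ∧ ¬y) ∧ ¬z)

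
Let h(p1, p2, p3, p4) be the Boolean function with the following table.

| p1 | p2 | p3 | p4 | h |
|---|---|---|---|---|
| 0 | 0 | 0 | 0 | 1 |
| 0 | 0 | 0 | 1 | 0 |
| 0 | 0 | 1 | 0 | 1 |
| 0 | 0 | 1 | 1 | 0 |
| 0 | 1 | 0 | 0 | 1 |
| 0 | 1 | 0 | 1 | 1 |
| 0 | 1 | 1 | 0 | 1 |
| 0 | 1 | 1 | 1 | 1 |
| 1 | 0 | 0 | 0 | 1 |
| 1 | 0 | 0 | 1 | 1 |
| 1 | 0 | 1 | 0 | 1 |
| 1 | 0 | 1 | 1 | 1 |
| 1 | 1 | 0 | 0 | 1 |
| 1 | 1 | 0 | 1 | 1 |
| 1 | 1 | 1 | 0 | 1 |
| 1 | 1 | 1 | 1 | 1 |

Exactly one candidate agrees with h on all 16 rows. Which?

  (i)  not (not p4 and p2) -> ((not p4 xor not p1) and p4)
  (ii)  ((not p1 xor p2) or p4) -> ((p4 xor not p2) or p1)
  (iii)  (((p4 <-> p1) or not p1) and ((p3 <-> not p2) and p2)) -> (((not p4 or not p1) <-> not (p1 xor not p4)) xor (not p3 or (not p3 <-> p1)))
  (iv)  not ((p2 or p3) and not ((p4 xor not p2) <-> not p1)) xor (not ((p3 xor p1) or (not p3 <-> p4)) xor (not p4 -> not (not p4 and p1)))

(i) fails at (0,0,0,0): the formula yields 0, h is 1.
(iii) fails at (0,0,0,1): the formula yields 1, h is 0.
(iv) fails at (0,0,1,0): the formula yields 0, h is 1.
(ii) is the remaining candidate, and it agrees with h on all 16 inputs.

ii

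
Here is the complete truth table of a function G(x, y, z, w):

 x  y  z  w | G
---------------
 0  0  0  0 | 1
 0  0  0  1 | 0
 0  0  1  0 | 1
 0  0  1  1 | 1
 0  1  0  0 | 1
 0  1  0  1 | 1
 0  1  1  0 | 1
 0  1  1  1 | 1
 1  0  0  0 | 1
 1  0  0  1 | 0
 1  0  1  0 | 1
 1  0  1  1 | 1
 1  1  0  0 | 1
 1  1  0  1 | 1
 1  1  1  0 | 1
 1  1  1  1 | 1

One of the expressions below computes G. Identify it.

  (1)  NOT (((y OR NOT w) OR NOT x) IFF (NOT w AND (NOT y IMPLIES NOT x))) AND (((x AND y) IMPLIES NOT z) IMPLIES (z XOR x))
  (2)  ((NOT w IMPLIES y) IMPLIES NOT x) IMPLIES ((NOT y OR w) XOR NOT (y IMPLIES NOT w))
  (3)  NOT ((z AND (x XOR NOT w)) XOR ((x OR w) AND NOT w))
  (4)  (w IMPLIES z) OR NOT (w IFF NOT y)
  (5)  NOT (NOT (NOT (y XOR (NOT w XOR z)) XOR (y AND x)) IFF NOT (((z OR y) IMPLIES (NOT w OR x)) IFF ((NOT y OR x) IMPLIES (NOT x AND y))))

(1): at (0,0,0,0) it gives 0, but G = 1 — eliminated.
(2): at (0,0,0,1) it gives 1, but G = 0 — eliminated.
(3): at (0,0,0,1) it gives 1, but G = 0 — eliminated.
(5): at (0,0,0,0) it gives 0, but G = 1 — eliminated.
Only (4) survives; checking it on all 16 rows confirms it matches G.

4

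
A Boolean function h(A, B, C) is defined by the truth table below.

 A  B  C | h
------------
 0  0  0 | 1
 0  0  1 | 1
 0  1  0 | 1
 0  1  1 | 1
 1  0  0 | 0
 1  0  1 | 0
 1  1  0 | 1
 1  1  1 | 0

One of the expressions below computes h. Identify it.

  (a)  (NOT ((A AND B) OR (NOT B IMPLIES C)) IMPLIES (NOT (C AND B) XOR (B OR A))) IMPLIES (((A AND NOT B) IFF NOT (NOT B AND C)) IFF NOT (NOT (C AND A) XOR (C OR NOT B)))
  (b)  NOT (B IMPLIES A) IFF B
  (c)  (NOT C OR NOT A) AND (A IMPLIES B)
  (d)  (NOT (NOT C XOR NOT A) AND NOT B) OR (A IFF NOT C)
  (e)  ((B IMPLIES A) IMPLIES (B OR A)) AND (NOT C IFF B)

c

(a) fails at (0,0,0): the formula yields 0, h is 1.
(b) fails at (1,0,0): the formula yields 1, h is 0.
(d) fails at (0,1,0): the formula yields 0, h is 1.
(e) fails at (0,0,0): the formula yields 0, h is 1.
That leaves (c). Evaluating it on every row reproduces the table of h exactly.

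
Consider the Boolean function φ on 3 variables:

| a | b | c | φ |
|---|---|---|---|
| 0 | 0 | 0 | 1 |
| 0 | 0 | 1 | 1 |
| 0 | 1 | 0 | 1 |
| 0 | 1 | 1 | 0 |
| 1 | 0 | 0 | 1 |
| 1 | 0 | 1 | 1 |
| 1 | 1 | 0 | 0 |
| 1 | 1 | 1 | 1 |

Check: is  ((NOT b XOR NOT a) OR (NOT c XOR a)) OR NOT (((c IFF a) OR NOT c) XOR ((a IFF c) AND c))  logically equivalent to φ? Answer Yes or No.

No

Test each input against both φ and the formula:
  a=0, b=0, c=0: formula gives 1, φ = 1 ✓
  a=0, b=0, c=1: formula gives 1, φ = 1 ✓
  a=0, b=1, c=0: formula gives 1, φ = 1 ✓
  a=0, b=1, c=1: formula gives 1, but φ = 0 ✗
Since they disagree at (0,1,1), the expression is not a correct formula for φ.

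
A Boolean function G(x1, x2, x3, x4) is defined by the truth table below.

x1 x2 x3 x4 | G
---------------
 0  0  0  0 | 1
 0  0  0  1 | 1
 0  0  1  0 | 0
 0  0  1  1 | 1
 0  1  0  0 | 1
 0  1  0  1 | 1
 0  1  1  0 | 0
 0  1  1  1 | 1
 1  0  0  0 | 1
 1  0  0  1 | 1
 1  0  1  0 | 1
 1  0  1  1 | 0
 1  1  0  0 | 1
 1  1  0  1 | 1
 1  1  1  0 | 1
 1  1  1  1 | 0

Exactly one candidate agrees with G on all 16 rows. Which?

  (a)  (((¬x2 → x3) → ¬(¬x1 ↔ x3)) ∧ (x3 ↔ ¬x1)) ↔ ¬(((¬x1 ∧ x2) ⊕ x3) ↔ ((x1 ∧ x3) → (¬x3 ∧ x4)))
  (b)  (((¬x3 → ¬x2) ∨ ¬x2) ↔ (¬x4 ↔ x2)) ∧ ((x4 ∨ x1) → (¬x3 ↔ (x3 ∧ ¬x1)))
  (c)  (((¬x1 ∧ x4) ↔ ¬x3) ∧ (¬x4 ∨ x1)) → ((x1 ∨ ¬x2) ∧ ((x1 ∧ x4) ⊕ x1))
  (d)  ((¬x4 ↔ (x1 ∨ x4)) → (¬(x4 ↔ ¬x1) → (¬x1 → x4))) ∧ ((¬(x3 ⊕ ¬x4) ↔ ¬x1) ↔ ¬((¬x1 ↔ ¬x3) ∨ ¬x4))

(a): at (0,0,0,0) it gives 0, but G = 1 — eliminated.
(b): at (0,0,0,0) it gives 0, but G = 1 — eliminated.
(d): at (0,0,0,1) it gives 0, but G = 1 — eliminated.
Only (c) survives; checking it on all 16 rows confirms it matches G.

c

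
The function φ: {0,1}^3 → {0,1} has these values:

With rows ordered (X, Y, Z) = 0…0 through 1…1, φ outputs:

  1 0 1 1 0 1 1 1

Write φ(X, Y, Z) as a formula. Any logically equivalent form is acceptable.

φ(X, Y, Z) = not (((not X and not Y) and Z) or ((X and not Y) and not Z))

φ is 0 on only 2 rows — (0,0,1), (1,0,0). Writing each as a minterm (¬X·¬Y·Z, X·¬Y·¬Z) and OR-ing them characterizes exactly where φ=0, so φ is the negation of that disjunction.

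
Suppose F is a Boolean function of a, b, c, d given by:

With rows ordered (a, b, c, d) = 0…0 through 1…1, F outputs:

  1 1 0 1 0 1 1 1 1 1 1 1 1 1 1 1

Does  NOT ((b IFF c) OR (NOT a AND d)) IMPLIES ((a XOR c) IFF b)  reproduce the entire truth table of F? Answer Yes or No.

Evaluate NOT ((b IFF c) OR (NOT a AND d)) IMPLIES ((a XOR c) IFF b) on each row and compare to F:
  a=0, b=0, c=0, d=0: formula gives 1, F = 1 ✓
  a=0, b=0, c=0, d=1: formula gives 1, F = 1 ✓
  a=0, b=0, c=1, d=0: formula gives 0, F = 0 ✓
  a=0, b=0, c=1, d=1: formula gives 1, F = 1 ✓
  …and likewise for the remaining 12 rows.
All 16 rows match — the expression computes F exactly.

Yes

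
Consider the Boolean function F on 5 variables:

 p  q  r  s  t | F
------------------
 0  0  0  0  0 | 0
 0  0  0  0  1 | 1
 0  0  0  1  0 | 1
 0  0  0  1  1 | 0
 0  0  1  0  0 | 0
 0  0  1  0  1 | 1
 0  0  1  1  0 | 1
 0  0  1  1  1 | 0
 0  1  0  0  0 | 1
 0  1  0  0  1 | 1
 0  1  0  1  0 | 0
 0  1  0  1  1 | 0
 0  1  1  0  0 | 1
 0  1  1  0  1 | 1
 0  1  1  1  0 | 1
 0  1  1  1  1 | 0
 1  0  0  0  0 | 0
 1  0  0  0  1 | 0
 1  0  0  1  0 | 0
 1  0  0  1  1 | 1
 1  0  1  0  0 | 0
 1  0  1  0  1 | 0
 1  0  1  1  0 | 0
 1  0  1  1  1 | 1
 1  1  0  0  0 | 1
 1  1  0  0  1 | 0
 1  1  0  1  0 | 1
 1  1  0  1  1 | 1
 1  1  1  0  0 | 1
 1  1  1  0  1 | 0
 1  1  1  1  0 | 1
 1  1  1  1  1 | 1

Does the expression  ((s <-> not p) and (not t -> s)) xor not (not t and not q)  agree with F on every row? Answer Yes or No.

No

Evaluate ((s <-> not p) and (not t -> s)) xor not (not t and not q) on each row and compare to F:
  p=0, q=0, r=0, s=0, t=0: formula gives 0, F = 0 ✓
  p=0, q=0, r=0, s=0, t=1: formula gives 1, F = 1 ✓
  p=0, q=0, r=0, s=1, t=0: formula gives 1, F = 1 ✓
  p=0, q=0, r=0, s=1, t=1: formula gives 0, F = 0 ✓
  …
  p=0, q=1, r=1, s=1, t=0: formula gives 0, but F = 1 ✗
A single disagreement suffices: at (0,1,1,1,0) they differ, so the formula does not compute F.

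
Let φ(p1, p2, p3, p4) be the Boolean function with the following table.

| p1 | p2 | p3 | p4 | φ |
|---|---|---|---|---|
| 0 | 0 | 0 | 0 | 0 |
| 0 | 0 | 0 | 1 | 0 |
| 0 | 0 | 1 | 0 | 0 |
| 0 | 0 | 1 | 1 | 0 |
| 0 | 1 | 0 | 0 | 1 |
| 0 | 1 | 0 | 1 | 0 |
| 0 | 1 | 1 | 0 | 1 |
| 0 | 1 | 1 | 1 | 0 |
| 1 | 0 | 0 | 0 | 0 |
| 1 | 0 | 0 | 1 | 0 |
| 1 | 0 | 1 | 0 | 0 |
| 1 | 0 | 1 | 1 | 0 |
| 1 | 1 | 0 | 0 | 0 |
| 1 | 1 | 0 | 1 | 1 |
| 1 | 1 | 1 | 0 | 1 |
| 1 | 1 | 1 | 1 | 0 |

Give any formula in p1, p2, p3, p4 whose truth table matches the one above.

φ(p1, p2, p3, p4) = (((((p1' · p2) · p3') · p4') + (((p1' · p2) · p3) · p4')) + (((p1 · p2) · p3') · p4)) + (((p1 · p2) · p3) · p4')

Collect the rows where φ=1 — (0,1,0,0), (0,1,1,0), (1,1,0,1), (1,1,1,0) — and write one minterm per row: ¬p1·p2·¬p3·¬p4, ¬p1·p2·p3·¬p4, p1·p2·¬p3·p4, p1·p2·p3·¬p4. Their union (logical OR) reproduces the table exactly.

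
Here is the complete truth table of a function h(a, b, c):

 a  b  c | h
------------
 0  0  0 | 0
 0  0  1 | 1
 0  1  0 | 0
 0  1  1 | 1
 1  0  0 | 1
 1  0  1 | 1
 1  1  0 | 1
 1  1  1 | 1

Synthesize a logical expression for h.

h is 0 on only 2 rows — (0,0,0), (0,1,0). Writing each as a minterm (¬a·¬b·¬c, ¬a·b·¬c) and OR-ing them characterizes exactly where h=0, so h is the negation of that disjunction.

h(a, b, c) = (((a' · b') · c') + ((a' · b) · c'))'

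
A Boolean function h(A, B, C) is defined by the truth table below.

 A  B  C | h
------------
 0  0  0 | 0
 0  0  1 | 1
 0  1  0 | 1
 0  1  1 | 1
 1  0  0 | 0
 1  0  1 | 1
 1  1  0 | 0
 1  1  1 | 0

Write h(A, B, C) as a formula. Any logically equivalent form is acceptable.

Collect the rows where h=1 — (0,0,1), (0,1,0), (0,1,1), (1,0,1) — and write one minterm per row: ¬A·¬B·C, ¬A·B·¬C, ¬A·B·C, A·¬B·C. Their union (logical OR) reproduces the table exactly.

h(A, B, C) = ((((NOT A AND NOT B) AND C) OR ((NOT A AND B) AND NOT C)) OR ((NOT A AND B) AND C)) OR ((A AND NOT B) AND C)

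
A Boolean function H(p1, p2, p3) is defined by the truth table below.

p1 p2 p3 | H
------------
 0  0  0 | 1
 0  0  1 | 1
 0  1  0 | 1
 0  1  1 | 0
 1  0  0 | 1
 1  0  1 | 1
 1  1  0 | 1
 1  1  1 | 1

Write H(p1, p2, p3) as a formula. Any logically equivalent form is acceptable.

H is 0 on exactly one input, (0,1,1), whose minterm is ¬p1·p2·p3. So H is the negation of that single conjunction.

H(p1, p2, p3) = NOT ((NOT p1 AND p2) AND p3)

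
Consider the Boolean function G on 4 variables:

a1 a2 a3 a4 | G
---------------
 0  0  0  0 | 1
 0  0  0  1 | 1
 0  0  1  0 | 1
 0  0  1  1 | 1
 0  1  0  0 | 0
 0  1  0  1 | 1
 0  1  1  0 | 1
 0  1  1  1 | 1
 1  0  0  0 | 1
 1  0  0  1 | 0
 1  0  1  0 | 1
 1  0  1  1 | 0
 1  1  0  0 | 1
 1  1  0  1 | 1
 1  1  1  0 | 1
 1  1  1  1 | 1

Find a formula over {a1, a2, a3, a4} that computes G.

G is 0 on only 3 rows — (0,1,0,0), (1,0,0,1), (1,0,1,1). Writing each as a minterm (¬a1·a2·¬a3·¬a4, a1·¬a2·¬a3·a4, a1·¬a2·a3·a4) and OR-ing them characterizes exactly where G=0, so G is the negation of that disjunction.

G(a1, a2, a3, a4) = not (((((not a1 and a2) and not a3) and not a4) or (((a1 and not a2) and not a3) and a4)) or (((a1 and not a2) and a3) and a4))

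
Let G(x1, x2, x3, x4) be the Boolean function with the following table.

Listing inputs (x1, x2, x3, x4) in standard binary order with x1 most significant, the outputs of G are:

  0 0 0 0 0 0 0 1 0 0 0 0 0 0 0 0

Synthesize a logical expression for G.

G(x1, x2, x3, x4) = ((¬x1 ∧ x2) ∧ x3) ∧ x4

G is 1 on exactly one input, (0,1,1,1), whose minterm is ¬x1·x2·x3·x4. So G is just that conjunction.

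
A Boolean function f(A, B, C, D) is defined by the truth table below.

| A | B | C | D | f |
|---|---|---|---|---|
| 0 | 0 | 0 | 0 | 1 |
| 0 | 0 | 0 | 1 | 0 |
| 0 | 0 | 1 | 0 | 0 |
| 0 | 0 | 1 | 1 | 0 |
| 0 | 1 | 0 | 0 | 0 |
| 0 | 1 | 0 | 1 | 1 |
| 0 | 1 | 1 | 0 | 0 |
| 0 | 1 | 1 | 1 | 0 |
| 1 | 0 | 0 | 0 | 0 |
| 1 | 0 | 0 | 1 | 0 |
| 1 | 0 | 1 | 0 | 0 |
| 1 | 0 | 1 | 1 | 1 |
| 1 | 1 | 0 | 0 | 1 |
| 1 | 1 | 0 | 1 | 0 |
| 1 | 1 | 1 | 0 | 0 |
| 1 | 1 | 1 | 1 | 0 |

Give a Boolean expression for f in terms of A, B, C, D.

f(A, B, C, D) = (((((not A and not B) and not C) and not D) or (((not A and B) and not C) and D)) or (((A and not B) and C) and D)) or (((A and B) and not C) and not D)

f=1 on 4 inputs: (0,0,0,0), (0,1,0,1), (1,0,1,1), (1,1,0,0). Reading each as a conjunction of literals (¬A·¬B·¬C·¬D, ¬A·B·¬C·D, A·¬B·C·D, A·B·¬C·¬D) and taking the OR gives the canonical DNF.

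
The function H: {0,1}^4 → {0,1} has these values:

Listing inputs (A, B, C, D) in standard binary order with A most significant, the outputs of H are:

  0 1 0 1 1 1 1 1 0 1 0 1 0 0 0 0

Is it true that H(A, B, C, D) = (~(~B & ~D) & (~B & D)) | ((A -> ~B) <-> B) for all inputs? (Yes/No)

Evaluate (~(~B & ~D) & (~B & D)) | ((A -> ~B) <-> B) on each row and compare to H:
  A=0, B=0, C=0, D=0: formula gives 0, H = 0 ✓
  A=0, B=0, C=0, D=1: formula gives 1, H = 1 ✓
  A=0, B=0, C=1, D=0: formula gives 0, H = 0 ✓
  A=0, B=0, C=1, D=1: formula gives 1, H = 1 ✓
  …and likewise for the remaining 12 rows.
No disagreement on any input; they are logically equivalent.

Yes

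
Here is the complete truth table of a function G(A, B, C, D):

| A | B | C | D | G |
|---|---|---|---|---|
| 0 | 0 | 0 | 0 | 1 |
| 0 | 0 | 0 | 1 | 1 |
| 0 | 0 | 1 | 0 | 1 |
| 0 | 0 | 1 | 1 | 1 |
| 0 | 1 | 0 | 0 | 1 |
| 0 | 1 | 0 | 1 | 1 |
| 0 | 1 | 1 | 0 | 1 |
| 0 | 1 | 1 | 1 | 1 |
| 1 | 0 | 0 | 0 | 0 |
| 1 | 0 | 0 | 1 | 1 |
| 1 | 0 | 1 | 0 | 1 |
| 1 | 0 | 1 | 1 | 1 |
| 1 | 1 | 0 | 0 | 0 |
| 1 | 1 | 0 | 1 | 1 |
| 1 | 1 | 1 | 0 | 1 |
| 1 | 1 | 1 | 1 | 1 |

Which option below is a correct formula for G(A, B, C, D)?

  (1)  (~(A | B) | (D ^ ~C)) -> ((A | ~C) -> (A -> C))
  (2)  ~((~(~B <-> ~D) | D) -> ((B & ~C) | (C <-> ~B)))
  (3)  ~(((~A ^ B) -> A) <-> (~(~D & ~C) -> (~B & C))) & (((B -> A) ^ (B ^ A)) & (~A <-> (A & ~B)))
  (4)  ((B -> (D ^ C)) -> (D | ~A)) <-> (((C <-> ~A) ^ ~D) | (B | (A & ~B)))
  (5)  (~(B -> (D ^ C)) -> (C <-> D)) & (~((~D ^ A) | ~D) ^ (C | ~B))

(2): at (0,0,0,0) it gives 0, but G = 1 — eliminated.
(3): at (0,0,0,0) it gives 0, but G = 1 — eliminated.
(4): at (0,0,0,1) it gives 0, but G = 1 — eliminated.
(5): at (0,0,0,1) it gives 0, but G = 1 — eliminated.
Only (1) survives; checking it on all 16 rows confirms it matches G.

1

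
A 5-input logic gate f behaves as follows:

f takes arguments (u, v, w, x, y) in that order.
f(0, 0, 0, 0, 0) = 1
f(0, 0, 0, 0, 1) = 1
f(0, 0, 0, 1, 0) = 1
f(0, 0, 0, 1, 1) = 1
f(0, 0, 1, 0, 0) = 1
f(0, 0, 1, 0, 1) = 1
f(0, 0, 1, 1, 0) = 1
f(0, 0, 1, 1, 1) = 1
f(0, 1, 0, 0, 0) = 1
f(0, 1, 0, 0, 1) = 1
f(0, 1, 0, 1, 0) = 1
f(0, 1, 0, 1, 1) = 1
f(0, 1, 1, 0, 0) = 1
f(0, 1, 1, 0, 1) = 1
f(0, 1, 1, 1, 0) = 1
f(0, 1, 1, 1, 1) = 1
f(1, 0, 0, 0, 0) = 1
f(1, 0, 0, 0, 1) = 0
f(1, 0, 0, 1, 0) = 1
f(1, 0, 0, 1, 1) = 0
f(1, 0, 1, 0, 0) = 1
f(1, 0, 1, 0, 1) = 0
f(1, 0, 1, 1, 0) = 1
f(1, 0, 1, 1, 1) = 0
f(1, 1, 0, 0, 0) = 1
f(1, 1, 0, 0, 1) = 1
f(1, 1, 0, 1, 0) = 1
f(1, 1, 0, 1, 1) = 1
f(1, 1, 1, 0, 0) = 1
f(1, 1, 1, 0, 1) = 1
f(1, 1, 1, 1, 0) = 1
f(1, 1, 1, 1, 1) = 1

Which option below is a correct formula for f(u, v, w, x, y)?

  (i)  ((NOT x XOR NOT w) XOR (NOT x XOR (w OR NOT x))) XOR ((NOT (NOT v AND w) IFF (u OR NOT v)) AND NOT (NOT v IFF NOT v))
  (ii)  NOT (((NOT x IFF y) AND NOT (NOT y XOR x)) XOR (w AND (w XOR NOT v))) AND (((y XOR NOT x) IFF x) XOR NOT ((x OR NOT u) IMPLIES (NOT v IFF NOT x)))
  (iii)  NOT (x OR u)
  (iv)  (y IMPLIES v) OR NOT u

(i): at (0,0,0,0,0) it gives 0, but f = 1 — eliminated.
(ii): at (0,0,0,0,0) it gives 0, but f = 1 — eliminated.
(iii): at (0,0,0,1,0) it gives 0, but f = 1 — eliminated.
That leaves (iv). Evaluating it on every row reproduces the table of f exactly.

iv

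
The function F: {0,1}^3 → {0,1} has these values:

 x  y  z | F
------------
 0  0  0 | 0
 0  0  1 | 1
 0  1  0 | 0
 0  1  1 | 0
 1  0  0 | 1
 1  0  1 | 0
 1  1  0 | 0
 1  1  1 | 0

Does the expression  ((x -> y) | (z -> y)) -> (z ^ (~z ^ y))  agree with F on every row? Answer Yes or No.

Check the formula against F row by row:
  x=0, y=0, z=0: formula gives 1, but F = 0 ✗
A single disagreement suffices: at (0,0,0) they differ, so the formula does not compute F.

No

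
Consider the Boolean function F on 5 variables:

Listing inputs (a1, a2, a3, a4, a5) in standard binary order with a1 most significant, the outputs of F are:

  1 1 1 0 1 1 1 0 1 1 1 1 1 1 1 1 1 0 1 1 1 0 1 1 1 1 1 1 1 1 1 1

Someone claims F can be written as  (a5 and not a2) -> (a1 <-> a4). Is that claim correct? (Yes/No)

Yes

Test each input against both F and the formula:
  a1=0, a2=0, a3=0, a4=0, a5=0: formula gives 1, F = 1 ✓
  a1=0, a2=0, a3=0, a4=0, a5=1: formula gives 1, F = 1 ✓
  a1=0, a2=0, a3=0, a4=1, a5=0: formula gives 1, F = 1 ✓
  a1=0, a2=0, a3=0, a4=1, a5=1: formula gives 0, F = 0 ✓
  …and likewise for the remaining 28 rows.
Every row agrees, so the formula is equivalent.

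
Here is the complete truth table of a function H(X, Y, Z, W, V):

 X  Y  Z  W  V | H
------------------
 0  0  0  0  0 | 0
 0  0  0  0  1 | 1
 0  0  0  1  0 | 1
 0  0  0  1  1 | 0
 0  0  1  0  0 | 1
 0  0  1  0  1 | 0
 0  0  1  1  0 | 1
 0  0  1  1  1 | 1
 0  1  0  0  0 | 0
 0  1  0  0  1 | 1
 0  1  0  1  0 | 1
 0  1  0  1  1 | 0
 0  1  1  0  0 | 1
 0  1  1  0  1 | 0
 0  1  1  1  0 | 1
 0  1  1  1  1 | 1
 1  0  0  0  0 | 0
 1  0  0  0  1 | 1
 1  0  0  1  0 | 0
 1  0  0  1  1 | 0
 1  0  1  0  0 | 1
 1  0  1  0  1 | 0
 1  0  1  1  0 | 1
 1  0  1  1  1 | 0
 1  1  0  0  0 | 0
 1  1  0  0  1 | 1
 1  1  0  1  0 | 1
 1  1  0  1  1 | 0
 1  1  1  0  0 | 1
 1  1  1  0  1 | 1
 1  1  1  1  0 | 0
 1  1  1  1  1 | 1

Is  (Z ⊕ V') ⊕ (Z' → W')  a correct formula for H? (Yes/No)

Evaluate (Z ⊕ V') ⊕ (Z' → W') on each row and compare to H:
  X=0, Y=0, Z=0, W=0, V=0: formula gives 0, H = 0 ✓
  X=0, Y=0, Z=0, W=0, V=1: formula gives 1, H = 1 ✓
  X=0, Y=0, Z=0, W=1, V=0: formula gives 1, H = 1 ✓
  X=0, Y=0, Z=0, W=1, V=1: formula gives 0, H = 0 ✓
  …
  X=0, Y=0, Z=1, W=1, V=1: formula gives 0, but H = 1 ✗
Since they disagree at (0,0,1,1,1), the expression is not a correct formula for H.

No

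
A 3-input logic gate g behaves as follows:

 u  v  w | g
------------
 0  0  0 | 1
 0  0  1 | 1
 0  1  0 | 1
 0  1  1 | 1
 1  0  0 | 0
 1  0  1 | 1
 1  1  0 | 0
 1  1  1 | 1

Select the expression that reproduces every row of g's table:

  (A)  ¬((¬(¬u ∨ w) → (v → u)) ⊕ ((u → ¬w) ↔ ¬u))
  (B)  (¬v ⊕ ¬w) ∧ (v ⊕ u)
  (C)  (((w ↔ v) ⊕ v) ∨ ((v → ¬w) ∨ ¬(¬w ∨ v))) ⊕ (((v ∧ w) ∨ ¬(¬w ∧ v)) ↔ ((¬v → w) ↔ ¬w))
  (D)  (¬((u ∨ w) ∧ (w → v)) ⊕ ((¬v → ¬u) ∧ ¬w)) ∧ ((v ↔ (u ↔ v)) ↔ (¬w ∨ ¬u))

A

(B) fails at (0,0,0): the formula yields 0, g is 1.
(C) fails at (0,1,1): the formula yields 0, g is 1.
(D) fails at (0,0,0): the formula yields 0, g is 1.
Only (A) survives; checking it on all 8 rows confirms it matches g.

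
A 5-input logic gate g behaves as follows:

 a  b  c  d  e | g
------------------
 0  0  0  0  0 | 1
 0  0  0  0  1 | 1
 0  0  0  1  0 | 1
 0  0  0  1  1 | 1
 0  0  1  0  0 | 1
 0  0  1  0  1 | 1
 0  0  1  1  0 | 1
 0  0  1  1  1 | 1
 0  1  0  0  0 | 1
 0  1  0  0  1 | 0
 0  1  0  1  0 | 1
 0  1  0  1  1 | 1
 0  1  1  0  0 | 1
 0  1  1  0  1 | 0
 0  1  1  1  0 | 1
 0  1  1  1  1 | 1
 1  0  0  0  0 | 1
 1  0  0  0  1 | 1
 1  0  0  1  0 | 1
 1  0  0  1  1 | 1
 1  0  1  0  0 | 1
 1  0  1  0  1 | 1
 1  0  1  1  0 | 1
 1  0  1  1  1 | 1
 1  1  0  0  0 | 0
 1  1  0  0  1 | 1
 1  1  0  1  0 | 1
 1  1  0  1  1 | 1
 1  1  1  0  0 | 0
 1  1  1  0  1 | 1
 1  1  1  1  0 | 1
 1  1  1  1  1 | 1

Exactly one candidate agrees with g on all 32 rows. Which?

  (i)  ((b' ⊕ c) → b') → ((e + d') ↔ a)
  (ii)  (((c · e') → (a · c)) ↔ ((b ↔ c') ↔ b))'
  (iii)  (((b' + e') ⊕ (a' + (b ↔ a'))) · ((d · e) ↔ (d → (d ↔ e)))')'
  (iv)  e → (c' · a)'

(i) fails at (0,0,0,0,0): the formula yields 0, g is 1.
(ii) fails at (0,0,0,0,0): the formula yields 0, g is 1.
(iv) fails at (0,1,0,0,1): the formula yields 1, g is 0.
Only (iii) survives; checking it on all 32 rows confirms it matches g.

iii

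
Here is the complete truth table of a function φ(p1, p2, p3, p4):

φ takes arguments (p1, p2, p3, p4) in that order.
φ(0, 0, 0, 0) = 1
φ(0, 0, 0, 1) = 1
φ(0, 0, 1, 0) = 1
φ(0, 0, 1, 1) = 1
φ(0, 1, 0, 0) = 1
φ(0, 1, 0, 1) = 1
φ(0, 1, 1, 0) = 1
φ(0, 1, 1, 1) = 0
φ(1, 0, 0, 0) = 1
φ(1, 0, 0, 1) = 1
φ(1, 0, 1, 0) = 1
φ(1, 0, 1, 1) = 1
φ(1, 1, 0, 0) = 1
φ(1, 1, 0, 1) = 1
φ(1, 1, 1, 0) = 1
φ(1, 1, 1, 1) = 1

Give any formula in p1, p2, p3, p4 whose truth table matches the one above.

Only row (0,1,1,1) gives 0. So φ is 1 everywhere except there — the complement of the minterm ¬p1·p2·p3·p4.

φ(p1, p2, p3, p4) = NOT (((NOT p1 AND p2) AND p3) AND p4)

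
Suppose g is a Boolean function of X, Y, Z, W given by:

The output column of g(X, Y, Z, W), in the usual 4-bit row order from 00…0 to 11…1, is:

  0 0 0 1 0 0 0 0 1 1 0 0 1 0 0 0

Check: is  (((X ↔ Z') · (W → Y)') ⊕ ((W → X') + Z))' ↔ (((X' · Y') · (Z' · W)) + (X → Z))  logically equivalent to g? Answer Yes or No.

Evaluate (((X ↔ Z') · (W → Y)') ⊕ ((W → X') + Z))' ↔ (((X' · Y') · (Z' · W)) + (X → Z)) on each row and compare to g:
  X=0, Y=0, Z=0, W=0: formula gives 0, g = 0 ✓
  X=0, Y=0, Z=0, W=1: formula gives 0, g = 0 ✓
  X=0, Y=0, Z=1, W=0: formula gives 0, g = 0 ✓
  X=0, Y=0, Z=1, W=1: formula gives 1, g = 1 ✓
  … (the remaining 12 rows also agree.)
All 16 rows match — the expression computes g exactly.

Yes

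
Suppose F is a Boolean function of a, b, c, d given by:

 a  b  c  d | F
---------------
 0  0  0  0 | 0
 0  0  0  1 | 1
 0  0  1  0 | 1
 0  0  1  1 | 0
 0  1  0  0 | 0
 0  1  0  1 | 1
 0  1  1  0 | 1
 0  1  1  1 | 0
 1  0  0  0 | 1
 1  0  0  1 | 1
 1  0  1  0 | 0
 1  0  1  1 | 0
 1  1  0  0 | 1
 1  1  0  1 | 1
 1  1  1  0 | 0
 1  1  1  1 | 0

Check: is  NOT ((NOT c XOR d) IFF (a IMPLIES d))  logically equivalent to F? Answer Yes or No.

Yes

Test each input against both F and the formula:
  a=0, b=0, c=0, d=0: formula gives 0, F = 0 ✓
  a=0, b=0, c=0, d=1: formula gives 1, F = 1 ✓
  a=0, b=0, c=1, d=0: formula gives 1, F = 1 ✓
  a=0, b=0, c=1, d=1: formula gives 0, F = 0 ✓
  … (the remaining 12 rows also agree.)
All 16 rows match — the expression computes F exactly.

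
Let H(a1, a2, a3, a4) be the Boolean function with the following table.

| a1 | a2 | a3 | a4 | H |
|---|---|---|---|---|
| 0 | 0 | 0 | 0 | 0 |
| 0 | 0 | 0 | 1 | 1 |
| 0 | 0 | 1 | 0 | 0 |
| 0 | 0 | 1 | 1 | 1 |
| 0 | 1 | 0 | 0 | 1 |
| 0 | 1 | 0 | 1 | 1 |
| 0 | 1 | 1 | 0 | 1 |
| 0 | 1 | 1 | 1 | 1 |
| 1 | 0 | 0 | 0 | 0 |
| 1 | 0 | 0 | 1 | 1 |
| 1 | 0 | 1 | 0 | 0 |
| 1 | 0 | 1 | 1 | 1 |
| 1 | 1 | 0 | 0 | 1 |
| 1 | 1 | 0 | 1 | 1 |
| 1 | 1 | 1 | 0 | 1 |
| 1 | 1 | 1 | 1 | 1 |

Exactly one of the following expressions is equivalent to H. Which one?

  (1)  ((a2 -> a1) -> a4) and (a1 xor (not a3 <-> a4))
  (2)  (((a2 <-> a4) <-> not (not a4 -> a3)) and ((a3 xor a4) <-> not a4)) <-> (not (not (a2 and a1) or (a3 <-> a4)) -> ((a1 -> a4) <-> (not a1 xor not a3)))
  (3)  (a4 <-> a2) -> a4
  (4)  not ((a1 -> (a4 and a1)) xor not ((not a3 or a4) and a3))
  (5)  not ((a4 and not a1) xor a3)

3

(1) disagrees with H on (0,0,1,1) (formula → 0, table → 1); rule it out.
(2) disagrees with H on (0,0,0,1) (formula → 0, table → 1); rule it out.
(4) disagrees with H on (0,0,0,0) (formula → 1, table → 0); rule it out.
(5) disagrees with H on (0,0,0,0) (formula → 1, table → 0); rule it out.
(3) is the remaining candidate, and it agrees with H on all 16 inputs.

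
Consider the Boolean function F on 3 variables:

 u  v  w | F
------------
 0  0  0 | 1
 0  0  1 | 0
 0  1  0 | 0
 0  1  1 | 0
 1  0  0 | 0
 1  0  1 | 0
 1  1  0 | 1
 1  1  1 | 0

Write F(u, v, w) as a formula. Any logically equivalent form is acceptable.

F(u, v, w) = ((¬u ∧ ¬v) ∧ ¬w) ∨ ((u ∧ v) ∧ ¬w)

Collect the rows where F=1 — (0,0,0), (1,1,0) — and write one minterm per row: ¬u·¬v·¬w, u·v·¬w. Their union (logical OR) reproduces the table exactly.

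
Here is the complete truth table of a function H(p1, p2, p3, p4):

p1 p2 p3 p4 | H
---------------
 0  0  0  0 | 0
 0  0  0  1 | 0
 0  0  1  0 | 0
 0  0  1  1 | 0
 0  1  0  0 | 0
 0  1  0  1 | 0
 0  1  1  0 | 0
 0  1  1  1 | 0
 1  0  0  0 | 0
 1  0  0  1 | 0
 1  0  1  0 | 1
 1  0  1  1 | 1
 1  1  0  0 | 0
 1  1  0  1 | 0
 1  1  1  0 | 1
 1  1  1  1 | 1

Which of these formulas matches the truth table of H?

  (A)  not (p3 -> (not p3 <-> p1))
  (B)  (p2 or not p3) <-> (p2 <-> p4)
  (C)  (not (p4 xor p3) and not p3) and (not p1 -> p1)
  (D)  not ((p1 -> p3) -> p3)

(B) disagrees with H on (0,0,0,0) (formula → 1, table → 0); rule it out.
(C) disagrees with H on (1,0,0,0) (formula → 1, table → 0); rule it out.
(D) disagrees with H on (0,0,0,0) (formula → 1, table → 0); rule it out.
(A) is the remaining candidate, and it agrees with H on all 16 inputs.

A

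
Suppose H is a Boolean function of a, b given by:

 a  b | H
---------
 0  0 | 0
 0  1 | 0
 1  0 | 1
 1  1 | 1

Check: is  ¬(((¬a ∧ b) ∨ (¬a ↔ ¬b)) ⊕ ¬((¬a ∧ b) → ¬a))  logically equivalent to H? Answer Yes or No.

No

Test each input against both H and the formula:
  a=0, b=0: formula gives 0, H = 0 ✓
  a=0, b=1: formula gives 0, H = 0 ✓
  a=1, b=0: formula gives 1, H = 1 ✓
  a=1, b=1: formula gives 0, but H = 1 ✗
Row (1,1) is a counterexample, so the formula is not equivalent to H.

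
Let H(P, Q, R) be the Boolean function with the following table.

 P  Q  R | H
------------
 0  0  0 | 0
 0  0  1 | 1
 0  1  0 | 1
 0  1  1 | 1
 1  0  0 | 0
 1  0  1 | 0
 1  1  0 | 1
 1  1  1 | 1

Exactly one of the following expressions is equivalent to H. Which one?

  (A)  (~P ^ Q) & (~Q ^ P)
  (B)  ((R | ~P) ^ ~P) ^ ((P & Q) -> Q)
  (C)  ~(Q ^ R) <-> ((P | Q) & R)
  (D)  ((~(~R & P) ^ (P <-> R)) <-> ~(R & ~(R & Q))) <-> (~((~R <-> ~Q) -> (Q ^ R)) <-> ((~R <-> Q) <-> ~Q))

C

(A) disagrees with H on (0,0,0) (formula → 1, table → 0); rule it out.
(B) disagrees with H on (0,0,0) (formula → 1, table → 0); rule it out.
(D) disagrees with H on (0,0,0) (formula → 1, table → 0); rule it out.
That leaves (C). Evaluating it on every row reproduces the table of H exactly.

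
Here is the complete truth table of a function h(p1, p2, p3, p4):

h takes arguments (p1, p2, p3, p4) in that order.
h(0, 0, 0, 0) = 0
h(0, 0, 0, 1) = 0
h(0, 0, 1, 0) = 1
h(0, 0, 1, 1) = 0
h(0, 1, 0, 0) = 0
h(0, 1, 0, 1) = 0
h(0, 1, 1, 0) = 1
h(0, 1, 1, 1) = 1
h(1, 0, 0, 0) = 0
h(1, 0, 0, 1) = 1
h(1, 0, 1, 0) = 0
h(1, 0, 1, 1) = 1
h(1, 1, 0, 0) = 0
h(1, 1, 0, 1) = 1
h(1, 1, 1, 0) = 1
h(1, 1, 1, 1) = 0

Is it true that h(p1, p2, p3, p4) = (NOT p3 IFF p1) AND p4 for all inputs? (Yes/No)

Test each input against both h and the formula:
  p1=0, p2=0, p3=0, p4=0: formula gives 0, h = 0 ✓
  p1=0, p2=0, p3=0, p4=1: formula gives 0, h = 0 ✓
  p1=0, p2=0, p3=1, p4=0: formula gives 0, but h = 1 ✗
A single disagreement suffices: at (0,0,1,0) they differ, so the formula does not compute h.

No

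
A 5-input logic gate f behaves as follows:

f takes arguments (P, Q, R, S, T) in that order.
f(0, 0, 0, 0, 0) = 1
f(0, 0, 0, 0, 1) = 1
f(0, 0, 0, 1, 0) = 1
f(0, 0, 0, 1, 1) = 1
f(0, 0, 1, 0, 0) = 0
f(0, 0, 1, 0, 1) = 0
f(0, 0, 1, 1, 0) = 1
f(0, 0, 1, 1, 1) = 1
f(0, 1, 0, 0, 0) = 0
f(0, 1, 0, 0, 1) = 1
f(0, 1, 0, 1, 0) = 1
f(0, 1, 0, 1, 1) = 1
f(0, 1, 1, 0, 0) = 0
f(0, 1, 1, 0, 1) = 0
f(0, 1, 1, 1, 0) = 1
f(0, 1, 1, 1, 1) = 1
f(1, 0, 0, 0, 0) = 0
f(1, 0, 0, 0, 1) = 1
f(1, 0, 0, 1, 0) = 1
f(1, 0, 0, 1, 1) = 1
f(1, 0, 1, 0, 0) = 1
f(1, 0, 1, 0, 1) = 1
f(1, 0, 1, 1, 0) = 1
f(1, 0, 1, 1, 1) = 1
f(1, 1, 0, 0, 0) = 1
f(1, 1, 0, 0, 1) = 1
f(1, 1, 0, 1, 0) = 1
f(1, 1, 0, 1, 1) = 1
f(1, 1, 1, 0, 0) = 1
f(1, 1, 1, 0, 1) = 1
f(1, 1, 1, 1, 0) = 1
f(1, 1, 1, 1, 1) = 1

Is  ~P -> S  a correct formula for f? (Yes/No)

No

Evaluate ~P -> S on each row and compare to f:
  P=0, Q=0, R=0, S=0, T=0: formula gives 0, but f = 1 ✗
Row (0,0,0,0,0) is a counterexample, so the formula is not equivalent to f.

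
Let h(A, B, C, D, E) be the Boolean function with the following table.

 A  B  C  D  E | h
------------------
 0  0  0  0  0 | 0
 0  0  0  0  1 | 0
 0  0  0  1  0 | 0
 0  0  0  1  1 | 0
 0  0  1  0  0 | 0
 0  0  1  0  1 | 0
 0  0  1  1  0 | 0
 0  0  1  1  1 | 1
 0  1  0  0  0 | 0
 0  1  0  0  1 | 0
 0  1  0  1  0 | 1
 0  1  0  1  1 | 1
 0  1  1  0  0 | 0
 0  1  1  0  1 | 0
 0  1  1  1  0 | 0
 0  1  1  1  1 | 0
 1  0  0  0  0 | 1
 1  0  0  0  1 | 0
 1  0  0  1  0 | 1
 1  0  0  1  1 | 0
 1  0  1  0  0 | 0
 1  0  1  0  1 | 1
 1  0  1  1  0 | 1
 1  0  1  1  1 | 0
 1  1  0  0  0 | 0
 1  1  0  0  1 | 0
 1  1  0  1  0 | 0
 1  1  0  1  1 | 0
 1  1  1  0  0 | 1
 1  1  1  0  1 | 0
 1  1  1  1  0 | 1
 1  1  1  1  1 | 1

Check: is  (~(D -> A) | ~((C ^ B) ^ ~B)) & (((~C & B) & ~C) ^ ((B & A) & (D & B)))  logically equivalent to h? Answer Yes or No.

Evaluate (~(D -> A) | ~((C ^ B) ^ ~B)) & (((~C & B) & ~C) ^ ((B & A) & (D & B))) on each row and compare to h:
  A=0, B=0, C=0, D=0, E=0: formula gives 0, h = 0 ✓
  A=0, B=0, C=0, D=0, E=1: formula gives 0, h = 0 ✓
  A=0, B=0, C=0, D=1, E=0: formula gives 0, h = 0 ✓
  A=0, B=0, C=0, D=1, E=1: formula gives 0, h = 0 ✓
  …
  A=0, B=0, C=1, D=1, E=1: formula gives 0, but h = 1 ✗
Since they disagree at (0,0,1,1,1), the expression is not a correct formula for h.

No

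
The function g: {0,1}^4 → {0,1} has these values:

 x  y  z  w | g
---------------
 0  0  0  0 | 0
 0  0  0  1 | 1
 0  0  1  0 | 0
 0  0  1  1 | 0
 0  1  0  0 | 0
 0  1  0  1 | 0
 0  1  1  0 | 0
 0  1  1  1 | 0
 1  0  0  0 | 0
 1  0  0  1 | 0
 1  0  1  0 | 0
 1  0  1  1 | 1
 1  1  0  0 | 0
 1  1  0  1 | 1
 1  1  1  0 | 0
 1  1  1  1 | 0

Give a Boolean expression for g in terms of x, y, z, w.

g(x, y, z, w) = ((((~x & ~y) & ~z) & w) | (((x & ~y) & z) & w)) | (((x & y) & ~z) & w)

g=1 on 3 inputs: (0,0,0,1), (1,0,1,1), (1,1,0,1). Reading each as a conjunction of literals (¬x·¬y·¬z·w, x·¬y·z·w, x·y·¬z·w) and taking the OR gives the canonical DNF.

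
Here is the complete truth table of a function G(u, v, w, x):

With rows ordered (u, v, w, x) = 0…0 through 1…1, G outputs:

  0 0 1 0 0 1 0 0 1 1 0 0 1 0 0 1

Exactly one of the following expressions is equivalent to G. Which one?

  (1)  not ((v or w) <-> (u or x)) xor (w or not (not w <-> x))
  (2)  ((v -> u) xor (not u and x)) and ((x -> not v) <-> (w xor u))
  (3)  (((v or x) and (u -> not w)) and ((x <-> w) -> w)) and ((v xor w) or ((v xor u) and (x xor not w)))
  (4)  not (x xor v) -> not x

(1) fails at (0,0,0,0): the formula yields 1, G is 0.
(3) fails at (0,0,1,0): the formula yields 0, G is 1.
(4) fails at (0,0,0,0): the formula yields 1, G is 0.
That leaves (2). Evaluating it on every row reproduces the table of G exactly.

2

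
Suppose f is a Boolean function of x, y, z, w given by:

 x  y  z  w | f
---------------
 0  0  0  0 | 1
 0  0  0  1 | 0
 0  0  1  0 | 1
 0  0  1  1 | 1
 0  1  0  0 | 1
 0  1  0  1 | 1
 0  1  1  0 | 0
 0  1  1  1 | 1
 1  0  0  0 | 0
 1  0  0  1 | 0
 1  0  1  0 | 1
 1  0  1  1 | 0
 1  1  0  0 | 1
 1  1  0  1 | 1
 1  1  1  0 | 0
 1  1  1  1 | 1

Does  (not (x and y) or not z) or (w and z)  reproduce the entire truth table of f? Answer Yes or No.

No

Evaluate (not (x and y) or not z) or (w and z) on each row and compare to f:
  x=0, y=0, z=0, w=0: formula gives 1, f = 1 ✓
  x=0, y=0, z=0, w=1: formula gives 1, but f = 0 ✗
Row (0,0,0,1) is a counterexample, so the formula is not equivalent to f.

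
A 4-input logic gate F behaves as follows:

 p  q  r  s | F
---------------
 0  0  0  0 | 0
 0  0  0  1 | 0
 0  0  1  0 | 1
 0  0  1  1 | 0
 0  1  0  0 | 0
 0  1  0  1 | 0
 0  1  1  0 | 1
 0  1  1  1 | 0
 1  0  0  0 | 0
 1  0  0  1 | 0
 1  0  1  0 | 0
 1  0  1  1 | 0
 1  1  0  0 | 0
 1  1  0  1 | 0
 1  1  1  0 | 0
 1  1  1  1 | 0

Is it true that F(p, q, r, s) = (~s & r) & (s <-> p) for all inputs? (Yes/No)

Yes

Evaluate (~s & r) & (s <-> p) on each row and compare to F:
  p=0, q=0, r=0, s=0: formula gives 0, F = 0 ✓
  p=0, q=0, r=0, s=1: formula gives 0, F = 0 ✓
  p=0, q=0, r=1, s=0: formula gives 1, F = 1 ✓
  p=0, q=0, r=1, s=1: formula gives 0, F = 0 ✓
  … (the remaining 12 rows also agree.)
All 16 rows match — the expression computes F exactly.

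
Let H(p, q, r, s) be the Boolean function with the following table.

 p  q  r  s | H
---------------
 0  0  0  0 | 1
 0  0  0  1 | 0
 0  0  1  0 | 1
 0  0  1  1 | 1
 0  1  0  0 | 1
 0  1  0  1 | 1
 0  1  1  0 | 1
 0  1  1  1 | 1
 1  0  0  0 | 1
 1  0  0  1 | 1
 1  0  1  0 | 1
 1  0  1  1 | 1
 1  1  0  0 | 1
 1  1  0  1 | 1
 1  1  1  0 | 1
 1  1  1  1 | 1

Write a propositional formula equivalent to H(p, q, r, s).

H is 0 on exactly one input, (0,0,0,1), whose minterm is ¬p·¬q·¬r·s. So H is the negation of that single conjunction.

H(p, q, r, s) = (((p' · q') · r') · s)'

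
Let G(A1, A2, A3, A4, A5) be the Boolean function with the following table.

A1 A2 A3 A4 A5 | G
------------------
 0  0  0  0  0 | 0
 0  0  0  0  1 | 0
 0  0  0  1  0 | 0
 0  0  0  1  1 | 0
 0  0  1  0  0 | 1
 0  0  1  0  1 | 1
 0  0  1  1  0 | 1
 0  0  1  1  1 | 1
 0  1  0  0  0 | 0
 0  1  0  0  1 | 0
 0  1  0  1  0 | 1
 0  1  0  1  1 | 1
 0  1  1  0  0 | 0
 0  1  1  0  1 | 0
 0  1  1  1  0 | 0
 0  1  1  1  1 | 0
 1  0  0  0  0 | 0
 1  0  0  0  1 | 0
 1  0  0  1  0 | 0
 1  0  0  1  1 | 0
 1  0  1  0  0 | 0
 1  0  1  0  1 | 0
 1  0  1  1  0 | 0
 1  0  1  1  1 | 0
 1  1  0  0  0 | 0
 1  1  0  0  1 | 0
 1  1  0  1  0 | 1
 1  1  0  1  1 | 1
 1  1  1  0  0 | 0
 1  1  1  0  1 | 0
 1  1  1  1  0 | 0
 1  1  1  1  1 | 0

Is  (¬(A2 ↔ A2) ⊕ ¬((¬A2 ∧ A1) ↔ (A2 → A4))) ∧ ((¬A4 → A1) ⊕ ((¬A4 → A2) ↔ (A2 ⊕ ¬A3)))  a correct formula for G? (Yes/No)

Evaluate (¬(A2 ↔ A2) ⊕ ¬((¬A2 ∧ A1) ↔ (A2 → A4))) ∧ ((¬A4 → A1) ⊕ ((¬A4 → A2) ↔ (A2 ⊕ ¬A3))) on each row and compare to G:
  A1=0, A2=0, A3=0, A4=0, A5=0: formula gives 0, G = 0 ✓
  A1=0, A2=0, A3=0, A4=0, A5=1: formula gives 0, G = 0 ✓
  A1=0, A2=0, A3=0, A4=1, A5=0: formula gives 0, G = 0 ✓
  A1=0, A2=0, A3=0, A4=1, A5=1: formula gives 0, G = 0 ✓
  … (the remaining 28 rows also agree.)
Every row agrees, so the formula is equivalent.

Yes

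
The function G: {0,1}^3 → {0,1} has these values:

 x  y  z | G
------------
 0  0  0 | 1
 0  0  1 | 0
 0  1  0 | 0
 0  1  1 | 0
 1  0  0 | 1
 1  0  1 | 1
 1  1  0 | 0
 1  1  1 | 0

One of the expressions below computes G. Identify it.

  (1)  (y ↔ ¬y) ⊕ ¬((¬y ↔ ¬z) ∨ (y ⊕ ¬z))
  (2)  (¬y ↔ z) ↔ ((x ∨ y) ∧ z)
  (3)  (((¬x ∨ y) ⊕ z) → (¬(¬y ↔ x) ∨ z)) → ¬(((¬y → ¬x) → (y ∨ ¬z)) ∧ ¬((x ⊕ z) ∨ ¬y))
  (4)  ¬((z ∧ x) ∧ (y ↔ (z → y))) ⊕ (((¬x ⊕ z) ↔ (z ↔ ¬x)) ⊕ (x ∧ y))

2

(1) disagrees with G on (0,0,0) (formula → 0, table → 1); rule it out.
(3) disagrees with G on (0,0,1) (formula → 1, table → 0); rule it out.
(4) disagrees with G on (0,0,1) (formula → 1, table → 0); rule it out.
(2) is the remaining candidate, and it agrees with G on all 8 inputs.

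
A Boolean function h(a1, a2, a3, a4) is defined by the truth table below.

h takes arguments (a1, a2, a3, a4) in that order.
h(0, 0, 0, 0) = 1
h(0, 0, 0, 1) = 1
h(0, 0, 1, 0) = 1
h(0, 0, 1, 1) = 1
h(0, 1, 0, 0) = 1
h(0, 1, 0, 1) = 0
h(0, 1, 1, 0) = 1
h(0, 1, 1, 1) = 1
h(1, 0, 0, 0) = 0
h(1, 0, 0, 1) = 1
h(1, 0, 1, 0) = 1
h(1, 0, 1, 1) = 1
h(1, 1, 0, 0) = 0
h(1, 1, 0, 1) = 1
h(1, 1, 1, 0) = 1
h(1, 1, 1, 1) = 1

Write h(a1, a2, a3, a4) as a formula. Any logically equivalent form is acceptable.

h(a1, a2, a3, a4) = (((((a1' · a2) · a3') · a4) + (((a1 · a2') · a3') · a4')) + (((a1 · a2) · a3') · a4'))'

h is 0 on only 3 rows — (0,1,0,1), (1,0,0,0), (1,1,0,0). Writing each as a minterm (¬a1·a2·¬a3·a4, a1·¬a2·¬a3·¬a4, a1·a2·¬a3·¬a4) and OR-ing them characterizes exactly where h=0, so h is the negation of that disjunction.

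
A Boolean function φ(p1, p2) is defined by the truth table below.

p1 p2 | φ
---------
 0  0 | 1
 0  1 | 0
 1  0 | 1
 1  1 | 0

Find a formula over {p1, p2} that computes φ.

The output is the negation of p2.

φ(p1, p2) = ¬p2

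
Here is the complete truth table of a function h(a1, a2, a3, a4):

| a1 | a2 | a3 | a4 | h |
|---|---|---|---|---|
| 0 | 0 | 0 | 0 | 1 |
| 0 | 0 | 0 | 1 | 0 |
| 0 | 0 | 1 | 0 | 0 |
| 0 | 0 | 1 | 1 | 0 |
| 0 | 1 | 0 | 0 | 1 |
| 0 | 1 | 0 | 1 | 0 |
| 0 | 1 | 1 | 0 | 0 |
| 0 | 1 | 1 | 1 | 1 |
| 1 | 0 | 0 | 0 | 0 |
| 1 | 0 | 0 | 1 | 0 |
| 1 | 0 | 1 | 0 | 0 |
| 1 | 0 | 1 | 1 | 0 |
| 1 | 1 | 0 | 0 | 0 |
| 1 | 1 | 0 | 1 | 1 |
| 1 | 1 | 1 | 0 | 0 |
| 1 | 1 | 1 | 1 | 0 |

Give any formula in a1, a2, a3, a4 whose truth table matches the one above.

The 1-rows are (0,0,0,0), (0,1,0,0), (0,1,1,1), (1,1,0,1). Each contributes one minterm — ¬a1·¬a2·¬a3·¬a4; ¬a1·a2·¬a3·¬a4; ¬a1·a2·a3·a4; a1·a2·¬a3·a4 — and their disjunction is a sum-of-products form of h.

h(a1, a2, a3, a4) = (((((~a1 & ~a2) & ~a3) & ~a4) | (((~a1 & a2) & ~a3) & ~a4)) | (((~a1 & a2) & a3) & a4)) | (((a1 & a2) & ~a3) & a4)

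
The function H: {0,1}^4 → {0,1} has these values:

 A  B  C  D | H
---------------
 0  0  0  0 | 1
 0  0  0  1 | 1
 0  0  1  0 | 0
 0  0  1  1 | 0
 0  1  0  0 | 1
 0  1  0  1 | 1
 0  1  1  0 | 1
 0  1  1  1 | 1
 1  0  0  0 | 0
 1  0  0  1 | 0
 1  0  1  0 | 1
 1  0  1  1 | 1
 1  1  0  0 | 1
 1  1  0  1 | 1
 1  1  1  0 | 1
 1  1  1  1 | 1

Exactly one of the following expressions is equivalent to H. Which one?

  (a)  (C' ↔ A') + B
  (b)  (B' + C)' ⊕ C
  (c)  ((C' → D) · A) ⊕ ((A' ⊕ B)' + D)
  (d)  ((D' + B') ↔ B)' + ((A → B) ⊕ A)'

(b): at (0,0,0,0) it gives 0, but H = 1 — eliminated.
(c): at (0,0,0,0) it gives 0, but H = 1 — eliminated.
(d): at (0,0,1,0) it gives 1, but H = 0 — eliminated.
(a) is the remaining candidate, and it agrees with H on all 16 inputs.

a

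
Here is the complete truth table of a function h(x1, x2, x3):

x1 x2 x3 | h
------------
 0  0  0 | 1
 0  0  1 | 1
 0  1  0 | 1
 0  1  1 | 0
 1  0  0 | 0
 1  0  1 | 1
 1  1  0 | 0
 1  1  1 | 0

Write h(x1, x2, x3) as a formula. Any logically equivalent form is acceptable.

Collect the rows where h=1 — (0,0,0), (0,0,1), (0,1,0), (1,0,1) — and write one minterm per row: ¬x1·¬x2·¬x3, ¬x1·¬x2·x3, ¬x1·x2·¬x3, x1·¬x2·x3. Their union (logical OR) reproduces the table exactly.

h(x1, x2, x3) = ((((x1' · x2') · x3') + ((x1' · x2') · x3)) + ((x1' · x2) · x3')) + ((x1 · x2') · x3)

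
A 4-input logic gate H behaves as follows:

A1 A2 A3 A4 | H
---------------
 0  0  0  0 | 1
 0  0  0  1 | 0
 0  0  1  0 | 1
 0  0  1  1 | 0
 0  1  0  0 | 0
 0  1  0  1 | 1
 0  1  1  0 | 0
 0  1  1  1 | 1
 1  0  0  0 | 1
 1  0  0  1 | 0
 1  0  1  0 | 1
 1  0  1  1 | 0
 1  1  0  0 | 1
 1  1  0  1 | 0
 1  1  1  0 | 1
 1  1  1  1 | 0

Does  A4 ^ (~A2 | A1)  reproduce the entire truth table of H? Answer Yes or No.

Yes

Evaluate A4 ^ (~A2 | A1) on each row and compare to H:
  A1=0, A2=0, A3=0, A4=0: formula gives 1, H = 1 ✓
  A1=0, A2=0, A3=0, A4=1: formula gives 0, H = 0 ✓
  A1=0, A2=0, A3=1, A4=0: formula gives 1, H = 1 ✓
  A1=0, A2=0, A3=1, A4=1: formula gives 0, H = 0 ✓
  … (the remaining 12 rows also agree.)
All 16 rows match — the expression computes H exactly.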